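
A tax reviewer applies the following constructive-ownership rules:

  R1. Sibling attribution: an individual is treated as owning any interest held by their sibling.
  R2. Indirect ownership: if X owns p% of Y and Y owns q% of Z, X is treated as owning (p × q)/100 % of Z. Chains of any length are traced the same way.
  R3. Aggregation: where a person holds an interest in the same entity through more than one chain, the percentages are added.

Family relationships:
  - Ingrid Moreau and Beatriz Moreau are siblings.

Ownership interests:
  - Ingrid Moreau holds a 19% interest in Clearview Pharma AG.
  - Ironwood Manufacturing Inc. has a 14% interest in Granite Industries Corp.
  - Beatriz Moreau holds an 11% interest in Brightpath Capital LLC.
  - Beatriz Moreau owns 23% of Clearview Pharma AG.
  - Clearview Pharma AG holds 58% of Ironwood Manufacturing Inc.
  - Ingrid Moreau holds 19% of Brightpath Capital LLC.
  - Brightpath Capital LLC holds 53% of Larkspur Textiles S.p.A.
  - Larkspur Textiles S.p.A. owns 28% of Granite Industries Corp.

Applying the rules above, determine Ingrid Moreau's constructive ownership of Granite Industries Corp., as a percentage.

7.8624%

By sibling attribution (R1), Ingrid Moreau is treated as also owning Beatriz Moreau's interest in Clearview Pharma AG, giving 19% + 23% = 42%.
By sibling attribution (R1), Ingrid Moreau is treated as also owning Beatriz Moreau's interest in Brightpath Capital LLC, giving 19% + 11% = 30%.
Chain via Clearview Pharma AG → Ironwood Manufacturing Inc. (R2): 42% × 58% × 14% = 3.4104% of Granite Industries Corp.
Chain via Brightpath Capital LLC → Larkspur Textiles S.p.A. (R2): 30% × 53% × 28% = 4.452% of Granite Industries Corp.
Aggregating (R3): 3.4104% + 4.452% = 7.8624%.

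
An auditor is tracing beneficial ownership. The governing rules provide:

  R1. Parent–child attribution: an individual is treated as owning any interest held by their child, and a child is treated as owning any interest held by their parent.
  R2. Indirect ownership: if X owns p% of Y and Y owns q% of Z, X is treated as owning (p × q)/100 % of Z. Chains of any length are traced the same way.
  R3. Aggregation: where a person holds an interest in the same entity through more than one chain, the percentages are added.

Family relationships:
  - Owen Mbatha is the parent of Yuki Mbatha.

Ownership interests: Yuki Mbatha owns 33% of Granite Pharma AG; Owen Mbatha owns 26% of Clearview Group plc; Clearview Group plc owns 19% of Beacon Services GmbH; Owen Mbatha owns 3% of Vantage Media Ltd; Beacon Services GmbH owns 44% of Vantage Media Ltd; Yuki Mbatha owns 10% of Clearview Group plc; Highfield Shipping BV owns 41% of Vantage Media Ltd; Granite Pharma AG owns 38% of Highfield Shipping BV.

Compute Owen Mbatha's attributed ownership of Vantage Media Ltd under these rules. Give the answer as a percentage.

By parent–child attribution (R1), Owen Mbatha is treated as also owning Yuki Mbatha's interest in Clearview Group plc, giving 26% + 10% = 36%.
By parent–child attribution (R1), Owen Mbatha is treated as owning Yuki Mbatha's 33% interest in Granite Pharma AG.
Chain via Clearview Group plc → Beacon Services GmbH (R2): 36% × 19% × 44% = 3.0096% of Vantage Media Ltd.
Direct interest in Vantage Media Ltd: 3%.
Chain via Granite Pharma AG → Highfield Shipping BV (R2): 33% × 38% × 41% = 5.1414% of Vantage Media Ltd.
Aggregating (R3): 3.0096% + 3% + 5.1414% = 11.151%.

11.151%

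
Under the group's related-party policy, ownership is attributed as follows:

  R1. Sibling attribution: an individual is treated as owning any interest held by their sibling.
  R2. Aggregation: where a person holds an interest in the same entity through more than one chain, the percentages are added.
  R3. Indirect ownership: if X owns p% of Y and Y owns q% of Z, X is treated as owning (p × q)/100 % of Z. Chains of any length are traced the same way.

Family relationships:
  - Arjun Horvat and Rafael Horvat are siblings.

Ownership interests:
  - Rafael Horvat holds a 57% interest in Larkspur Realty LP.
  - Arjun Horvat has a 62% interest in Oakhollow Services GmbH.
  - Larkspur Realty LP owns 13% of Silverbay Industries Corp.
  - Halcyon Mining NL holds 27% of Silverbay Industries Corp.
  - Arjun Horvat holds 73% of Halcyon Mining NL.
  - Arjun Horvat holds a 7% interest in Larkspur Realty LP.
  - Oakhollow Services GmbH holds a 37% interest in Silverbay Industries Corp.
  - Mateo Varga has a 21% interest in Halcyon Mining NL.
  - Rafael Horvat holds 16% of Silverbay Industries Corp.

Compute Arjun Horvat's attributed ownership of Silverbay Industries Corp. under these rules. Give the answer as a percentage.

66.97%

By sibling attribution (R1), Arjun Horvat is treated as also owning Rafael Horvat's interest in Larkspur Realty LP, giving 7% + 57% = 64%.
By sibling attribution (R1), Arjun Horvat is treated as owning Rafael Horvat's 16% interest in Silverbay Industries Corp.
Chain via Oakhollow Services GmbH (R3): 62% × 37% = 22.94% of Silverbay Industries Corp.
Chain via Halcyon Mining NL (R3): 73% × 27% = 19.71% of Silverbay Industries Corp.
Chain via Larkspur Realty LP (R3): 64% × 13% = 8.32% of Silverbay Industries Corp.
Direct interest in Silverbay Industries Corp: 16%.
Aggregating (R2): 22.94% + 19.71% + 8.32% + 16% = 66.97%.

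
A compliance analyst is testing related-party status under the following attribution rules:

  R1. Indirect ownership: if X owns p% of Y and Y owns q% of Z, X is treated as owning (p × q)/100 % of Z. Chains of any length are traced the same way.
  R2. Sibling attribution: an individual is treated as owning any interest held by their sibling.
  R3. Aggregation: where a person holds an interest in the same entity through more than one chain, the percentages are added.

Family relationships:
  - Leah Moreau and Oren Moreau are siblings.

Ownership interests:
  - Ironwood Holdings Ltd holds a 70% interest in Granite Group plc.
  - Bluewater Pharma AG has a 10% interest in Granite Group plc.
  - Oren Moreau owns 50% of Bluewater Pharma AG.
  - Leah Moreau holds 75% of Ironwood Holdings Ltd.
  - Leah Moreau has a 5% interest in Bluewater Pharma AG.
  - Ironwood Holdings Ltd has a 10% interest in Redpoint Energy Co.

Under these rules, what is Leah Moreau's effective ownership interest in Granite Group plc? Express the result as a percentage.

58%

By sibling attribution (R2), Leah Moreau is treated as also owning Oren Moreau's interest in Bluewater Pharma AG, giving 5% + 50% = 55%.
Chain via Ironwood Holdings Ltd (R1): 75% × 70% = 52.5% of Granite Group plc.
Chain via Bluewater Pharma AG (R1): 55% × 10% = 5.5% of Granite Group plc.
Aggregating (R3): 52.5% + 5.5% = 58%.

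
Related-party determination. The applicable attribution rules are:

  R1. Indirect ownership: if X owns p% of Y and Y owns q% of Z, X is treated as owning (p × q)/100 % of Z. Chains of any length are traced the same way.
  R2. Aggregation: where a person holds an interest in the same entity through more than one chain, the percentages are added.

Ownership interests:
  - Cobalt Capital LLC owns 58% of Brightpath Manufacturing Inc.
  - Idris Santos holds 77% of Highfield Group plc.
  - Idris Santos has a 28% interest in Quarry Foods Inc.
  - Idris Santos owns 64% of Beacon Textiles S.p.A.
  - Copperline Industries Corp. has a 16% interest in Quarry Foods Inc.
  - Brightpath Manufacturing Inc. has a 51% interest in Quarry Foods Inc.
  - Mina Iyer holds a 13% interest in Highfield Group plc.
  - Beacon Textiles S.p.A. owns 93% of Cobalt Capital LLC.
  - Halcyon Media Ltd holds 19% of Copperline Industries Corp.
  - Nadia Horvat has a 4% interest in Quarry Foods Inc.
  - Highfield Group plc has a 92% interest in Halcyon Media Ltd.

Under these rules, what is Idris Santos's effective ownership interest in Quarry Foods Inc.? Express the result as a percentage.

47.759552%

Chain via Highfield Group plc → Halcyon Media Ltd → Copperline Industries Corp. (R1): 77% × 92% × 19% × 16% = 2.153536% of Quarry Foods Inc.
Chain via Beacon Textiles S.p.A. → Cobalt Capital LLC → Brightpath Manufacturing Inc. (R1): 64% × 93% × 58% × 51% = 17.606016% of Quarry Foods Inc.
Direct interest in Quarry Foods Inc: 28%.
Aggregating (R2): 2.153536% + 17.606016% + 28% = 47.759552%.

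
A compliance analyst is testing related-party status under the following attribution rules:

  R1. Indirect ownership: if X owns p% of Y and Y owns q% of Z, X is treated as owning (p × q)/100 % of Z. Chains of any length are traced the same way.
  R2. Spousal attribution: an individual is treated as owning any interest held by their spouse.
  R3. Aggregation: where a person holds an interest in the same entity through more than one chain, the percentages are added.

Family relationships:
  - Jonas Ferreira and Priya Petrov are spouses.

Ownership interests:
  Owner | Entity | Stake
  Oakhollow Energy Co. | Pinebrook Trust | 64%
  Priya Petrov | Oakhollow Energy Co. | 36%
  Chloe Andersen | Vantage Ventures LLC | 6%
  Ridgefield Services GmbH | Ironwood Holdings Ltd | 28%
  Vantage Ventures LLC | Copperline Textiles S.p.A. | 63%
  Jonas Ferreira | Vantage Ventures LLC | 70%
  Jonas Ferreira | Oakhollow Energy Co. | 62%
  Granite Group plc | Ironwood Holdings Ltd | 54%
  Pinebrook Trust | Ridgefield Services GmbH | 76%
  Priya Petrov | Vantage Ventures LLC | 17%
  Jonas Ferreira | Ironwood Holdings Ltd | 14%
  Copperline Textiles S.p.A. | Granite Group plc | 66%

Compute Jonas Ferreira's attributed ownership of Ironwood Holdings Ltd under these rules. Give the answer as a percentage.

By spousal attribution (R2), Jonas Ferreira is treated as also owning Priya Petrov's interest in Vantage Ventures LLC, giving 70% + 17% = 87%.
By spousal attribution (R2), Jonas Ferreira is treated as also owning Priya Petrov's interest in Oakhollow Energy Co, giving 62% + 36% = 98%.
Chain via Vantage Ventures LLC → Copperline Textiles S.p.A. → Granite Group plc (R1): 87% × 63% × 66% × 54% = 19.534284% of Ironwood Holdings Ltd.
Chain via Oakhollow Energy Co. → Pinebrook Trust → Ridgefield Services GmbH (R1): 98% × 64% × 76% × 28% = 13.346816% of Ironwood Holdings Ltd.
Direct interest in Ironwood Holdings Ltd: 14%.
Aggregating (R3): 19.534284% + 13.346816% + 14% = 46.8811%.

46.8811%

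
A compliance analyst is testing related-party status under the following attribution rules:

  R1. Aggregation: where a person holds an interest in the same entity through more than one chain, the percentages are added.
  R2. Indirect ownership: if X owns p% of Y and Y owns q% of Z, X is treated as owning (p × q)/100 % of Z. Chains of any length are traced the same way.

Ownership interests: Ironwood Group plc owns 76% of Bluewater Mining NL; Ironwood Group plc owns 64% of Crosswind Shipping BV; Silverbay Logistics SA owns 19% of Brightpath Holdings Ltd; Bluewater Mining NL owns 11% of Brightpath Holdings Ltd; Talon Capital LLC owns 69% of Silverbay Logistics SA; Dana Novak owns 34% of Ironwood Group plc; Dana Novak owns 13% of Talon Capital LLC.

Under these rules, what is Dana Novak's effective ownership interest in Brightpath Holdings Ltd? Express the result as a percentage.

Chain via Ironwood Group plc → Bluewater Mining NL (R2): 34% × 76% × 11% = 2.8424% of Brightpath Holdings Ltd.
Chain via Talon Capital LLC → Silverbay Logistics SA (R2): 13% × 69% × 19% = 1.7043% of Brightpath Holdings Ltd.
Aggregating (R1): 2.8424% + 1.7043% = 4.5467%.

4.5467%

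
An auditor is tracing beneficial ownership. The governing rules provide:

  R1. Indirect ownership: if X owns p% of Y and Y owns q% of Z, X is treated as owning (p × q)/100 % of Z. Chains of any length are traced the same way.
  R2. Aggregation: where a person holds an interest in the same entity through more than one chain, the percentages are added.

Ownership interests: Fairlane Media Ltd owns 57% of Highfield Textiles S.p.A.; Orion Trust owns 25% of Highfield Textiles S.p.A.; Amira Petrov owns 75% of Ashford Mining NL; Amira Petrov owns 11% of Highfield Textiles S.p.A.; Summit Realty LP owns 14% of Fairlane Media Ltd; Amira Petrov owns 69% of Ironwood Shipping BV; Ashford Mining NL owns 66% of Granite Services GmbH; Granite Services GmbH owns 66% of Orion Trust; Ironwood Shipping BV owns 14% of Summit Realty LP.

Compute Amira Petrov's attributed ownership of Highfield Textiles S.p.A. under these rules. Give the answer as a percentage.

19.938368%

Chain via Ashford Mining NL → Granite Services GmbH → Orion Trust (R1): 75% × 66% × 66% × 25% = 8.1675% of Highfield Textiles S.p.A.
Chain via Ironwood Shipping BV → Summit Realty LP → Fairlane Media Ltd (R1): 69% × 14% × 14% × 57% = 0.770868% of Highfield Textiles S.p.A.
Direct interest in Highfield Textiles S.p.A: 11%.
Aggregating (R2): 8.1675% + 0.770868% + 11% = 19.938368%.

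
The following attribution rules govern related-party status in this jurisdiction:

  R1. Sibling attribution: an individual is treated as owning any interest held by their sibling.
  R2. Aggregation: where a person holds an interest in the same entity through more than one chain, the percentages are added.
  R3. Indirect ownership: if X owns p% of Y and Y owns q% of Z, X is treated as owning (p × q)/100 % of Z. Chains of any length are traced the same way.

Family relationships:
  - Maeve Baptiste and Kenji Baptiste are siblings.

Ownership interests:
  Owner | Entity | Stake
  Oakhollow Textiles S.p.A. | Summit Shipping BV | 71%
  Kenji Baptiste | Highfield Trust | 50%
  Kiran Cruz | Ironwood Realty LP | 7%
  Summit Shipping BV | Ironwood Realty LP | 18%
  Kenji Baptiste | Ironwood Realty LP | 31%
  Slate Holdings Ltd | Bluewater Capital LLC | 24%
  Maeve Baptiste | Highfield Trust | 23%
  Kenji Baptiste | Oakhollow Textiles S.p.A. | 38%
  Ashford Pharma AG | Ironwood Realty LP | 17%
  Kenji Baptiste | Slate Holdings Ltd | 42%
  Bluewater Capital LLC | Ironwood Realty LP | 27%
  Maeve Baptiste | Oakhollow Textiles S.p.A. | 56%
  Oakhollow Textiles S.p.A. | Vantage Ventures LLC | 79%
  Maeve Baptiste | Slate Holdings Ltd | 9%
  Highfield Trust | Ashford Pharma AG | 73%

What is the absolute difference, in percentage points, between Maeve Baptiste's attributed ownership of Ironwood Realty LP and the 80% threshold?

24.6227

By sibling attribution (R1), Maeve Baptiste is treated as also owning Kenji Baptiste's interest in Slate Holdings Ltd, giving 9% + 42% = 51%.
By sibling attribution (R1), Maeve Baptiste is treated as also owning Kenji Baptiste's interest in Oakhollow Textiles S.p.A, giving 56% + 38% = 94%.
By sibling attribution (R1), Maeve Baptiste is treated as also owning Kenji Baptiste's interest in Highfield Trust, giving 23% + 50% = 73%.
By sibling attribution (R1), Maeve Baptiste is treated as owning Kenji Baptiste's 31% interest in Ironwood Realty LP.
Chain via Slate Holdings Ltd → Bluewater Capital LLC (R3): 51% × 24% × 27% = 3.3048% of Ironwood Realty LP.
Chain via Oakhollow Textiles S.p.A. → Summit Shipping BV (R3): 94% × 71% × 18% = 12.0132% of Ironwood Realty LP.
Chain via Highfield Trust → Ashford Pharma AG (R3): 73% × 73% × 17% = 9.0593% of Ironwood Realty LP.
Direct interest in Ironwood Realty LP: 31%.
Aggregating (R2): 3.3048% + 12.0132% + 9.0593% + 31% = 55.3773%.
55.3773% falls short of the 80% threshold by 24.6227 percentage points.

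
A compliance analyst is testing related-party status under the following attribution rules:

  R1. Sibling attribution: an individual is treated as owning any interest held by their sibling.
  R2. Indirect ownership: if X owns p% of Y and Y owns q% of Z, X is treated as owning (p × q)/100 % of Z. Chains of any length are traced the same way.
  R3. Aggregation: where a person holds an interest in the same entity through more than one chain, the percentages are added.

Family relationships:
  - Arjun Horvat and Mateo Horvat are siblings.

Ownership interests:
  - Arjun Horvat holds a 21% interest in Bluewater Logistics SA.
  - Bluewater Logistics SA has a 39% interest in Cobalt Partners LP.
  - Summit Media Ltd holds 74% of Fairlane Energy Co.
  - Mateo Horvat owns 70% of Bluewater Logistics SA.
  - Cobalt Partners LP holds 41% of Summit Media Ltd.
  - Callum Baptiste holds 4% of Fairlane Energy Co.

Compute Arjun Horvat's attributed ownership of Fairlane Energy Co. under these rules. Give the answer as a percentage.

By sibling attribution (R1), Arjun Horvat is treated as also owning Mateo Horvat's interest in Bluewater Logistics SA, giving 21% + 70% = 91%.
Chain via Bluewater Logistics SA → Cobalt Partners LP → Summit Media Ltd (R2): 91% × 39% × 41% × 74% = 10.767666% of Fairlane Energy Co.

10.767666%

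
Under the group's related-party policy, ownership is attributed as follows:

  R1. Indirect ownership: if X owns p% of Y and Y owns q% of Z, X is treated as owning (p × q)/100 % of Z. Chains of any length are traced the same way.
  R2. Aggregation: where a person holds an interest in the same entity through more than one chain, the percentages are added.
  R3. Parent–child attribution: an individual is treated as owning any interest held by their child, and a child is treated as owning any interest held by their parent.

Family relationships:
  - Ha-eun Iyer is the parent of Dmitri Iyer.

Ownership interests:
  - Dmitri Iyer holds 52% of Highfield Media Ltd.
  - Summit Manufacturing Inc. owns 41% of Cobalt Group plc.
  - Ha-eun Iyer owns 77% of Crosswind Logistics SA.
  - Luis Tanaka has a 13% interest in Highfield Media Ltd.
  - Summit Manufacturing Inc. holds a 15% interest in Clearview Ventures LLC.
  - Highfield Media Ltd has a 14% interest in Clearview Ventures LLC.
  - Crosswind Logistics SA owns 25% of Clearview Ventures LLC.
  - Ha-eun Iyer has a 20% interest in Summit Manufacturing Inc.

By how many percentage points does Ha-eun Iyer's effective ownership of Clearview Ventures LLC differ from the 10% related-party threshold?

By parent–child attribution (R3), Ha-eun Iyer is treated as owning Dmitri Iyer's 52% interest in Highfield Media Ltd.
Chain via Crosswind Logistics SA (R1): 77% × 25% = 19.25% of Clearview Ventures LLC.
Chain via Summit Manufacturing Inc. (R1): 20% × 15% = 3% of Clearview Ventures LLC.
Chain via Highfield Media Ltd (R1): 52% × 14% = 7.28% of Clearview Ventures LLC.
Aggregating (R2): 19.25% + 3% + 7.28% = 29.53%.
29.53% exceeds the 10% threshold by 19.53 percentage points.

19.53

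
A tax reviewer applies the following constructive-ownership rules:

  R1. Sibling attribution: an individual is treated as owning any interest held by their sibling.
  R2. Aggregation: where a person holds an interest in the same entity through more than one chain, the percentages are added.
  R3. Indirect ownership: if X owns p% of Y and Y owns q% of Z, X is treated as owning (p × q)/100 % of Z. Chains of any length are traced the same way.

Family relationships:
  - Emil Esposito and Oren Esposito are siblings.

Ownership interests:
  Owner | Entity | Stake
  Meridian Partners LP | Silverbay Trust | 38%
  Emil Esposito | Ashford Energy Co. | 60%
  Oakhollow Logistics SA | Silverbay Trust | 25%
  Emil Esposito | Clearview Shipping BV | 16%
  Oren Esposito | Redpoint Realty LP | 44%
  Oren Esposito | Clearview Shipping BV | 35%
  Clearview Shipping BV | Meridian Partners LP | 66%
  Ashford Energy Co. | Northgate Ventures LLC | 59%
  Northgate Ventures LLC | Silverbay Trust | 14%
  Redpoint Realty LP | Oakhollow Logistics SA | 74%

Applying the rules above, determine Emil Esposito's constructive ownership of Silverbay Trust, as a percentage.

25.8868%

By sibling attribution (R1), Emil Esposito is treated as also owning Oren Esposito's interest in Clearview Shipping BV, giving 16% + 35% = 51%.
By sibling attribution (R1), Emil Esposito is treated as owning Oren Esposito's 44% interest in Redpoint Realty LP.
Chain via Ashford Energy Co. → Northgate Ventures LLC (R3): 60% × 59% × 14% = 4.956% of Silverbay Trust.
Chain via Clearview Shipping BV → Meridian Partners LP (R3): 51% × 66% × 38% = 12.7908% of Silverbay Trust.
Chain via Redpoint Realty LP → Oakhollow Logistics SA (R3): 44% × 74% × 25% = 8.14% of Silverbay Trust.
Aggregating (R2): 4.956% + 12.7908% + 8.14% = 25.8868%.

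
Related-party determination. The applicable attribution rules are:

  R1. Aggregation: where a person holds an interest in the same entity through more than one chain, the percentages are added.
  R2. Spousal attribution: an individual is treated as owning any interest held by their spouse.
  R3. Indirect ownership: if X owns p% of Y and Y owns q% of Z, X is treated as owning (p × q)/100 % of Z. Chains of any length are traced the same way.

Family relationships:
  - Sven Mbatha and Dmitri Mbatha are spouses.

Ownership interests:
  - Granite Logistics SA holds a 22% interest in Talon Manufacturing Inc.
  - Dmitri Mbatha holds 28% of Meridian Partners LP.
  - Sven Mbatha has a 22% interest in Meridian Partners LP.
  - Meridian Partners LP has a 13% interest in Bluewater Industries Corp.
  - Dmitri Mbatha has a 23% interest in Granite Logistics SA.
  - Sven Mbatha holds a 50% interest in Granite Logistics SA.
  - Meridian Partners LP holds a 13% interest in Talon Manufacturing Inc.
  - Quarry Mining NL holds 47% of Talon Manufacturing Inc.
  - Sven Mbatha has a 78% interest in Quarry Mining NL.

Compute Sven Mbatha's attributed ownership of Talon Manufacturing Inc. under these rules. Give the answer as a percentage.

59.22%

By spousal attribution (R2), Sven Mbatha is treated as also owning Dmitri Mbatha's interest in Meridian Partners LP, giving 22% + 28% = 50%.
By spousal attribution (R2), Sven Mbatha is treated as also owning Dmitri Mbatha's interest in Granite Logistics SA, giving 50% + 23% = 73%.
Chain via Meridian Partners LP (R3): 50% × 13% = 6.5% of Talon Manufacturing Inc.
Chain via Quarry Mining NL (R3): 78% × 47% = 36.66% of Talon Manufacturing Inc.
Chain via Granite Logistics SA (R3): 73% × 22% = 16.06% of Talon Manufacturing Inc.
Aggregating (R1): 6.5% + 36.66% + 16.06% = 59.22%.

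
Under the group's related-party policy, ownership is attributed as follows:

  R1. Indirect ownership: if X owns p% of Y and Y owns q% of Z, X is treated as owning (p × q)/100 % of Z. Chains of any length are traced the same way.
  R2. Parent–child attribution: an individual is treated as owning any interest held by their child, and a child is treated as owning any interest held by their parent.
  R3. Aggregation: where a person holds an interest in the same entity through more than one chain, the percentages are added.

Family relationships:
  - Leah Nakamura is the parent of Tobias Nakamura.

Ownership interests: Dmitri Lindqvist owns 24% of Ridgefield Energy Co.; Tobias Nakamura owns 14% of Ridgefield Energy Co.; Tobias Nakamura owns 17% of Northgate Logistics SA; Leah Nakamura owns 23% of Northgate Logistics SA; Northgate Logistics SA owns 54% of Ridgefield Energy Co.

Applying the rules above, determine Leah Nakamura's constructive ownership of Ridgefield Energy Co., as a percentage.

35.6%

By parent–child attribution (R2), Leah Nakamura is treated as also owning Tobias Nakamura's interest in Northgate Logistics SA, giving 23% + 17% = 40%.
By parent–child attribution (R2), Leah Nakamura is treated as owning Tobias Nakamura's 14% interest in Ridgefield Energy Co.
Chain via Northgate Logistics SA (R1): 40% × 54% = 21.6% of Ridgefield Energy Co.
Direct interest in Ridgefield Energy Co: 14%.
Aggregating (R3): 21.6% + 14% = 35.6%.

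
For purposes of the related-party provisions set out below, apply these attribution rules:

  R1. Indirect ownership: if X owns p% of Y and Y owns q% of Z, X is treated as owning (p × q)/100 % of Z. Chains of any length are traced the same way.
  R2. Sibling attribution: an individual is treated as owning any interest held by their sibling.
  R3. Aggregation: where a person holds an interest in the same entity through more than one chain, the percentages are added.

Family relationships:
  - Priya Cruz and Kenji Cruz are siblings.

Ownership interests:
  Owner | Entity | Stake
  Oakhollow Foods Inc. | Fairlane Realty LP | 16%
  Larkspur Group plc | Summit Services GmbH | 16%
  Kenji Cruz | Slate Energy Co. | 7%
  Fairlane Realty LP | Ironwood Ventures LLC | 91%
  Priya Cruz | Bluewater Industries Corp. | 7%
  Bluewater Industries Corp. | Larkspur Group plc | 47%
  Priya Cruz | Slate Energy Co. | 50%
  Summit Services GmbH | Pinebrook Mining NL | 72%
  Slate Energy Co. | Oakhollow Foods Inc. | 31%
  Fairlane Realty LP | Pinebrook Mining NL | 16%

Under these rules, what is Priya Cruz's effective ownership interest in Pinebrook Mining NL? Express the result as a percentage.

By sibling attribution (R2), Priya Cruz is treated as also owning Kenji Cruz's interest in Slate Energy Co, giving 50% + 7% = 57%.
Chain via Slate Energy Co. → Oakhollow Foods Inc. → Fairlane Realty LP (R1): 57% × 31% × 16% × 16% = 0.452352% of Pinebrook Mining NL.
Chain via Bluewater Industries Corp. → Larkspur Group plc → Summit Services GmbH (R1): 7% × 47% × 16% × 72% = 0.379008% of Pinebrook Mining NL.
Aggregating (R3): 0.452352% + 0.379008% = 0.83136%.

0.83136%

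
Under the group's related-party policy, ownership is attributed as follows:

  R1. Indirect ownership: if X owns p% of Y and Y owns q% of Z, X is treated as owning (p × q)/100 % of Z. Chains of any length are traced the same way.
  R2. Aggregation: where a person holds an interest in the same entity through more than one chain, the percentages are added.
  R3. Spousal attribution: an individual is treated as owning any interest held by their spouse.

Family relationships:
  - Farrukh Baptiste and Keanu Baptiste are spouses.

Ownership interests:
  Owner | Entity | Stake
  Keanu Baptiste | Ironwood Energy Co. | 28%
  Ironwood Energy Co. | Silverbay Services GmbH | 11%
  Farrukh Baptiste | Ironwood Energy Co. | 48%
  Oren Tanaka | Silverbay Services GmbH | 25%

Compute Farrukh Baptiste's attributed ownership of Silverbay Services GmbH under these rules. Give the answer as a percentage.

8.36%

By spousal attribution (R3), Farrukh Baptiste is treated as also owning Keanu Baptiste's interest in Ironwood Energy Co, giving 48% + 28% = 76%.
Chain via Ironwood Energy Co. (R1): 76% × 11% = 8.36% of Silverbay Services GmbH.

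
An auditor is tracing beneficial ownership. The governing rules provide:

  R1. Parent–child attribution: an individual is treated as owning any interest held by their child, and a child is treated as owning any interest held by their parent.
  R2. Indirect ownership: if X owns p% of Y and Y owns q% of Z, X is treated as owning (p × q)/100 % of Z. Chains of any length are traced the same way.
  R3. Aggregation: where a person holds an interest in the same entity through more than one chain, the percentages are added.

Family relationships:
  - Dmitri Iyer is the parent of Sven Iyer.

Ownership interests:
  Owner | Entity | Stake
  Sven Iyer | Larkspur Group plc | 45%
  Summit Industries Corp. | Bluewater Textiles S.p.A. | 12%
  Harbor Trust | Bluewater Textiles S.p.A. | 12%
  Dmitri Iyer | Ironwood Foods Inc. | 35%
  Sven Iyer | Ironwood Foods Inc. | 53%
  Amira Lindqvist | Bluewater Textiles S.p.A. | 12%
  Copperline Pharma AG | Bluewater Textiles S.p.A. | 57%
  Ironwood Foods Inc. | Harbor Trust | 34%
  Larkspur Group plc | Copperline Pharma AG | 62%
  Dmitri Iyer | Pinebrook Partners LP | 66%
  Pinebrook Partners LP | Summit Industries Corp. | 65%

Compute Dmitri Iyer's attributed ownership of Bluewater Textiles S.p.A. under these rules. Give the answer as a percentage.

By parent–child attribution (R1), Dmitri Iyer is treated as also owning Sven Iyer's interest in Ironwood Foods Inc, giving 35% + 53% = 88%.
By parent–child attribution (R1), Dmitri Iyer is treated as owning Sven Iyer's 45% interest in Larkspur Group plc.
Chain via Ironwood Foods Inc. → Harbor Trust (R2): 88% × 34% × 12% = 3.5904% of Bluewater Textiles S.p.A.
Chain via Pinebrook Partners LP → Summit Industries Corp. (R2): 66% × 65% × 12% = 5.148% of Bluewater Textiles S.p.A.
Chain via Larkspur Group plc → Copperline Pharma AG (R2): 45% × 62% × 57% = 15.903% of Bluewater Textiles S.p.A.
Aggregating (R3): 3.5904% + 5.148% + 15.903% = 24.6414%.

24.6414%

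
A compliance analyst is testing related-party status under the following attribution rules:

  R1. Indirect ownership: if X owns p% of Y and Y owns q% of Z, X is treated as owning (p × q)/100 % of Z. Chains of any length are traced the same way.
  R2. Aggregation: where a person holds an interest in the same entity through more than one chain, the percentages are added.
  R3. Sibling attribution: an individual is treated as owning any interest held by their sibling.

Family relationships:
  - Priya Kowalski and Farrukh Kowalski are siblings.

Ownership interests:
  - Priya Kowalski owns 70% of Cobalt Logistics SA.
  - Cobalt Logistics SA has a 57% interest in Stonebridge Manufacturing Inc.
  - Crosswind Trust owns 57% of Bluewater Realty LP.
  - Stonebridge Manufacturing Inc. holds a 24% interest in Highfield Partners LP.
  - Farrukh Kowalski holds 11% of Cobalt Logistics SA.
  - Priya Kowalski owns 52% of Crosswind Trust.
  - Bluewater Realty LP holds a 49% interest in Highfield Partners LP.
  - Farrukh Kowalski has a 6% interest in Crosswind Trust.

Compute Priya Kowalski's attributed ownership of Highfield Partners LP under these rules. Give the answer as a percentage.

27.2802%

By sibling attribution (R3), Priya Kowalski is treated as also owning Farrukh Kowalski's interest in Crosswind Trust, giving 52% + 6% = 58%.
By sibling attribution (R3), Priya Kowalski is treated as also owning Farrukh Kowalski's interest in Cobalt Logistics SA, giving 70% + 11% = 81%.
Chain via Crosswind Trust → Bluewater Realty LP (R1): 58% × 57% × 49% = 16.1994% of Highfield Partners LP.
Chain via Cobalt Logistics SA → Stonebridge Manufacturing Inc. (R1): 81% × 57% × 24% = 11.0808% of Highfield Partners LP.
Aggregating (R2): 16.1994% + 11.0808% = 27.2802%.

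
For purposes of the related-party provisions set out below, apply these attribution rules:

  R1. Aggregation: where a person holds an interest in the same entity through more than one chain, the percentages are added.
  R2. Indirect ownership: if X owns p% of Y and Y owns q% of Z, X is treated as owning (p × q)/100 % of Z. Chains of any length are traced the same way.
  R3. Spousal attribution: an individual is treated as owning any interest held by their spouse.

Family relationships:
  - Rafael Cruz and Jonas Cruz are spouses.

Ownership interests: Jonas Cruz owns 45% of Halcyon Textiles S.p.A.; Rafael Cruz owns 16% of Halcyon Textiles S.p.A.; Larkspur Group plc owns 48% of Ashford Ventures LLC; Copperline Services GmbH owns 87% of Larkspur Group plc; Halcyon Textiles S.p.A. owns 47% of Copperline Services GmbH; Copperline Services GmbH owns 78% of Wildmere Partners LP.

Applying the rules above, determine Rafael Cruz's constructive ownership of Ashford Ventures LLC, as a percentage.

11.972592%

By spousal attribution (R3), Rafael Cruz is treated as also owning Jonas Cruz's interest in Halcyon Textiles S.p.A, giving 16% + 45% = 61%.
Chain via Halcyon Textiles S.p.A. → Copperline Services GmbH → Larkspur Group plc (R2): 61% × 47% × 87% × 48% = 11.972592% of Ashford Ventures LLC.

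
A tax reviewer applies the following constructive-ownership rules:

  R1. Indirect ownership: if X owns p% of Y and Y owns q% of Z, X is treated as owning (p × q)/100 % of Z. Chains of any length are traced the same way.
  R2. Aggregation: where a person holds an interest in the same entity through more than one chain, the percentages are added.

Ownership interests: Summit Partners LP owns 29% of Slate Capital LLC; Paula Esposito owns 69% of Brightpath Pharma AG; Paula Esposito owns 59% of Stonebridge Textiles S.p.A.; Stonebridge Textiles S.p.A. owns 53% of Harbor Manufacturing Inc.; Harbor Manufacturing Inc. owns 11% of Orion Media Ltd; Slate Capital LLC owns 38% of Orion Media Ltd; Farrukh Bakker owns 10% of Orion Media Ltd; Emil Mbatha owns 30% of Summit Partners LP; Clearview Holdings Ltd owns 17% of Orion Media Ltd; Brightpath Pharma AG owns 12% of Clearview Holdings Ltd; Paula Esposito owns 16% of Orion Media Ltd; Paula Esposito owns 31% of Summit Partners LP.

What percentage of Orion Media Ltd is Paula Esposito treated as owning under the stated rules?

Chain via Summit Partners LP → Slate Capital LLC (R1): 31% × 29% × 38% = 3.4162% of Orion Media Ltd.
Chain via Stonebridge Textiles S.p.A. → Harbor Manufacturing Inc. (R1): 59% × 53% × 11% = 3.4397% of Orion Media Ltd.
Chain via Brightpath Pharma AG → Clearview Holdings Ltd (R1): 69% × 12% × 17% = 1.4076% of Orion Media Ltd.
Direct interest in Orion Media Ltd: 16%.
Aggregating (R2): 3.4162% + 3.4397% + 1.4076% + 16% = 24.2635%.

24.2635%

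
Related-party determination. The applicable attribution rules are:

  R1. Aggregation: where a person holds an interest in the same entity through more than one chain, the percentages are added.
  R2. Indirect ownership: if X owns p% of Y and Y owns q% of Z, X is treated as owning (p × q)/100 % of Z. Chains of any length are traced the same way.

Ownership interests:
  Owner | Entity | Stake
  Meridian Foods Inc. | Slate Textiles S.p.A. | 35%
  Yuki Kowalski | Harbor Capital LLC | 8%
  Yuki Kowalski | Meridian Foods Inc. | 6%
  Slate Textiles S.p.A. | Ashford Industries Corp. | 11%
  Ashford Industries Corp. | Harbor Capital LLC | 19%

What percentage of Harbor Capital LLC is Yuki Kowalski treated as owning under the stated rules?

Chain via Meridian Foods Inc. → Slate Textiles S.p.A. → Ashford Industries Corp. (R2): 6% × 35% × 11% × 19% = 0.04389% of Harbor Capital LLC.
Direct interest in Harbor Capital LLC: 8%.
Aggregating (R1): 0.04389% + 8% = 8.04389%.

8.04389%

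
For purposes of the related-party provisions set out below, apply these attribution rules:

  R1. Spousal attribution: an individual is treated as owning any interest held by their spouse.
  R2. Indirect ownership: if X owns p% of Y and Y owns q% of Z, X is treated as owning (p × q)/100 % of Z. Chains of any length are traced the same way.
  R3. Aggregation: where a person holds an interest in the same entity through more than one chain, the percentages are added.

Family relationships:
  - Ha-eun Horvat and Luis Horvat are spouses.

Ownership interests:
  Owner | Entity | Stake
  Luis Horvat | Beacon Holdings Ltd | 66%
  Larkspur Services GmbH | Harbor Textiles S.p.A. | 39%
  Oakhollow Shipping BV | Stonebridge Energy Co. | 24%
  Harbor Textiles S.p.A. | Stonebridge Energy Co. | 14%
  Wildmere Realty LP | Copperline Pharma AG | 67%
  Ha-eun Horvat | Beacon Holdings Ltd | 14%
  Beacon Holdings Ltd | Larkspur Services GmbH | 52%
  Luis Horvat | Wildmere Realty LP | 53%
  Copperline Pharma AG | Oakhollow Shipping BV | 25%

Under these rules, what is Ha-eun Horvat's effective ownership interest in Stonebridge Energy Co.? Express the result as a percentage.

By spousal attribution (R1), Ha-eun Horvat is treated as also owning Luis Horvat's interest in Beacon Holdings Ltd, giving 14% + 66% = 80%.
By spousal attribution (R1), Ha-eun Horvat is treated as owning Luis Horvat's 53% interest in Wildmere Realty LP.
Chain via Beacon Holdings Ltd → Larkspur Services GmbH → Harbor Textiles S.p.A. (R2): 80% × 52% × 39% × 14% = 2.27136% of Stonebridge Energy Co.
Chain via Wildmere Realty LP → Copperline Pharma AG → Oakhollow Shipping BV (R2): 53% × 67% × 25% × 24% = 2.1306% of Stonebridge Energy Co.
Aggregating (R3): 2.27136% + 2.1306% = 4.40196%.

4.40196%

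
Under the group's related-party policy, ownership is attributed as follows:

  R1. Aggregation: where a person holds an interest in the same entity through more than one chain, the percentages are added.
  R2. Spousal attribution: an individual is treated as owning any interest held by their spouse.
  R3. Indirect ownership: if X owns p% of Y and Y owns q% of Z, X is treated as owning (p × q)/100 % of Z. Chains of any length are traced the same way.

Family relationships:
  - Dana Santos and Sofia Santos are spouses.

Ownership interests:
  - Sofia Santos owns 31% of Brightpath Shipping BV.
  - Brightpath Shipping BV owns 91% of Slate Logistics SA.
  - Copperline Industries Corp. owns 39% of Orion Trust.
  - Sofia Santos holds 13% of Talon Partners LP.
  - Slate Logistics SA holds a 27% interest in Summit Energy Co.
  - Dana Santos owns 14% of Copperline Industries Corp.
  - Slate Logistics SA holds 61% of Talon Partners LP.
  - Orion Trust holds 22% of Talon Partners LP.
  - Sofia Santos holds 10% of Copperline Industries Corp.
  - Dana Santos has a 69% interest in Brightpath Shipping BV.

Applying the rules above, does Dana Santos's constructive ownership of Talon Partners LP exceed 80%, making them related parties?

No

By spousal attribution (R2), Dana Santos is treated as also owning Sofia Santos's interest in Copperline Industries Corp, giving 14% + 10% = 24%.
By spousal attribution (R2), Dana Santos is treated as also owning Sofia Santos's interest in Brightpath Shipping BV, giving 69% + 31% = 100%.
By spousal attribution (R2), Dana Santos is treated as owning Sofia Santos's 13% interest in Talon Partners LP.
Chain via Copperline Industries Corp. → Orion Trust (R3): 24% × 39% × 22% = 2.0592% of Talon Partners LP.
Chain via Brightpath Shipping BV → Slate Logistics SA (R3): 100% × 91% × 61% = 55.51% of Talon Partners LP.
Direct interest in Talon Partners LP: 13%.
Aggregating (R1): 2.0592% + 55.51% + 13% = 70.5692%.
70.5692% does not exceed the 80% threshold, so Dana is not a related party to Talon Partners LP.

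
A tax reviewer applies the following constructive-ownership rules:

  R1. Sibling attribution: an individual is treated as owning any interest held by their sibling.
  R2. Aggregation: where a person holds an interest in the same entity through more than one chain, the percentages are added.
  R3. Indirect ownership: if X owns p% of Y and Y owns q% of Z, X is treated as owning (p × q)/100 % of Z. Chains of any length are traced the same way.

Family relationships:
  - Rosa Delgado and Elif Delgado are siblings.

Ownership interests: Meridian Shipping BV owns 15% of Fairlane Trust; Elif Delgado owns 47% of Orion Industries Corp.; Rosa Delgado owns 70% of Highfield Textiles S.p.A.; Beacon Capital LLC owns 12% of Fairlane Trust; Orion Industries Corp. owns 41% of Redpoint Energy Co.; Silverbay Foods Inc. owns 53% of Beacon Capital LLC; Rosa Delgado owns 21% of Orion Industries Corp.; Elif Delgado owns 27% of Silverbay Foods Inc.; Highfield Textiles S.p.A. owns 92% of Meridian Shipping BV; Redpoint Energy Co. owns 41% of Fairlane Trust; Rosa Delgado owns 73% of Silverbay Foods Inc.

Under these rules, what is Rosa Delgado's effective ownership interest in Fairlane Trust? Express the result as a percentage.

27.4508%

By sibling attribution (R1), Rosa Delgado is treated as also owning Elif Delgado's interest in Orion Industries Corp, giving 21% + 47% = 68%.
By sibling attribution (R1), Rosa Delgado is treated as also owning Elif Delgado's interest in Silverbay Foods Inc, giving 73% + 27% = 100%.
Chain via Highfield Textiles S.p.A. → Meridian Shipping BV (R3): 70% × 92% × 15% = 9.66% of Fairlane Trust.
Chain via Orion Industries Corp. → Redpoint Energy Co. (R3): 68% × 41% × 41% = 11.4308% of Fairlane Trust.
Chain via Silverbay Foods Inc. → Beacon Capital LLC (R3): 100% × 53% × 12% = 6.36% of Fairlane Trust.
Aggregating (R2): 9.66% + 11.4308% + 6.36% = 27.4508%.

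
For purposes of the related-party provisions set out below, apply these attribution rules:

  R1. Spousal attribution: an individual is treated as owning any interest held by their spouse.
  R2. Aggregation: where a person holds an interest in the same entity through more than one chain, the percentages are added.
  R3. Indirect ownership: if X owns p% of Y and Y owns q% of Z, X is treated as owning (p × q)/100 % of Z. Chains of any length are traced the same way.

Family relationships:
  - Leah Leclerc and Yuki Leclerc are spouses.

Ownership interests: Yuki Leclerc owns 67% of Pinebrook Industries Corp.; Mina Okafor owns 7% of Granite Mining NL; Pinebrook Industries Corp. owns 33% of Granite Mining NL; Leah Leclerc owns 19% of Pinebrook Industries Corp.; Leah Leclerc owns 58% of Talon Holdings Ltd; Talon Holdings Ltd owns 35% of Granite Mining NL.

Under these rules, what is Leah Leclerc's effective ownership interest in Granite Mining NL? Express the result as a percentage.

48.68%

By spousal attribution (R1), Leah Leclerc is treated as also owning Yuki Leclerc's interest in Pinebrook Industries Corp, giving 19% + 67% = 86%.
Chain via Pinebrook Industries Corp. (R3): 86% × 33% = 28.38% of Granite Mining NL.
Chain via Talon Holdings Ltd (R3): 58% × 35% = 20.3% of Granite Mining NL.
Aggregating (R2): 28.38% + 20.3% = 48.68%.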